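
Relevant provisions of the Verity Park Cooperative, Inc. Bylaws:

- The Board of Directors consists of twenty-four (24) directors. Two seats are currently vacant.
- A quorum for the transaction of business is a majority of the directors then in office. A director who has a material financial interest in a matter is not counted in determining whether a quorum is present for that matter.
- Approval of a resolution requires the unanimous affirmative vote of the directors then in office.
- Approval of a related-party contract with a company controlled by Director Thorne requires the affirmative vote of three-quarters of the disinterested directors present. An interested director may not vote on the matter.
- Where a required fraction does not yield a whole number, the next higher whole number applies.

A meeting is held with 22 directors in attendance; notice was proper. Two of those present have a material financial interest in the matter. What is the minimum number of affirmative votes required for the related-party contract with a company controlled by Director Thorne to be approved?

15

The related-party contract with a company controlled by Director Thorne requires three-fourths of the disinterested directors present (22 − 2 = 20).
3/4 of 20 = 15.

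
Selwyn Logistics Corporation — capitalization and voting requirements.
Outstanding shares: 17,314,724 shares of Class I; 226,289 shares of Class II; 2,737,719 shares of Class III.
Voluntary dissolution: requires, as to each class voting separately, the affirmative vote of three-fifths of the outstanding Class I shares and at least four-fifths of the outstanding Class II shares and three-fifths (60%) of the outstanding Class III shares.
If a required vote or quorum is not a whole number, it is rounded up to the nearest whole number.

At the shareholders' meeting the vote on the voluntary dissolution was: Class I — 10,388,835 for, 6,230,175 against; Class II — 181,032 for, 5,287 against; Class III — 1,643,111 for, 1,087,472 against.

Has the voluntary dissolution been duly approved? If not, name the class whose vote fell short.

Approved — every class gave the required vote.

Class I: 3/5 of 17314724 = 10388834.40, rounded up to 10388835; 10,388,835 required, 10,388,835 in favor — approved.
Class II: 4/5 of 226289 = 181031.20, rounded up to 181032; 181,032 required, 181,032 in favor — approved.
Class III: 3/5 of 2737719 = 1642631.40, rounded up to 1642632; 1,642,632 required, 1,643,111 in favor — approved.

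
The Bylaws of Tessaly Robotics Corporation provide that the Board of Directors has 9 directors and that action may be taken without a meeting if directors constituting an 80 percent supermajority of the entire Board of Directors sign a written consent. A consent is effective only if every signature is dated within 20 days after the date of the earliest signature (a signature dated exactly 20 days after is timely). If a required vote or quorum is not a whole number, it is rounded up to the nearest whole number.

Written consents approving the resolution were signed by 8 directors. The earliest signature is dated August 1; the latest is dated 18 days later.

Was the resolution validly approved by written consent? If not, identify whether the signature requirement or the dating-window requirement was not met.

Effective — both the signature and dating-window requirements are satisfied.

Signatures required: an 80 percent supermajority of 9 — 4/5 of 9 = 7.20, rounded up to 8, so 8 needed; 8 signed. Sufficient.
Dating window: the latest signature is 18 days after the earliest; the limit is 20 days. Within the window.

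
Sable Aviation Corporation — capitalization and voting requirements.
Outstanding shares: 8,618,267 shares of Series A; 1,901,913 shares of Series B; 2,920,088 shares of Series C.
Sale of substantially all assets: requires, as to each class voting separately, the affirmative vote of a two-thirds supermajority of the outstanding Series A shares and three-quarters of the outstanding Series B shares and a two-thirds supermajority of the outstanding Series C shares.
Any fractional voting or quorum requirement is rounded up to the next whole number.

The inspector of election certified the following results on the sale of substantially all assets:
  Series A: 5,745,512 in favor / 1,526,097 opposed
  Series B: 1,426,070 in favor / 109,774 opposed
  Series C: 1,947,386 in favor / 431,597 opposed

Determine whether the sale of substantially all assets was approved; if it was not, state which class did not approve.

Series A: 2/3 of 8618267 = 5745511.33, rounded up to 5745512; 5,745,512 required, 5,745,512 in favor — approved.
Series B: 3/4 of 1901913 = 1426434.75, rounded up to 1426435; 1,426,435 required, 1,426,070 in favor — not approved.
Series C: 2/3 of 2920088 = 1946725.33, rounded up to 1946726; 1,946,726 required, 1,947,386 in favor — approved.

Not approved — the Series B shares did not give the required vote.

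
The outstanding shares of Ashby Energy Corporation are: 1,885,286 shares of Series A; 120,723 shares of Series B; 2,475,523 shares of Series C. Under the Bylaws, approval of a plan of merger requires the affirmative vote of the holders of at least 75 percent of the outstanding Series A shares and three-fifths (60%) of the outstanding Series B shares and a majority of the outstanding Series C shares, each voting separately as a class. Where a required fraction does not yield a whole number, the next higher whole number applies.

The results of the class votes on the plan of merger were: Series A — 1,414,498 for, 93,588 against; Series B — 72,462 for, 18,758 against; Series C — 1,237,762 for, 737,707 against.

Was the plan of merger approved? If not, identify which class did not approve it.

Series A: 3/4 of 1885286 = 1413964.50, rounded up to 1413965; 1,413,965 required, 1,414,498 in favor — approved.
Series B: 3/5 of 120723 = 72433.80, rounded up to 72434; 72,434 required, 72,462 in favor — approved.
Series C: a majority of 2475523 is 1237762; 1,237,762 required, 1,237,762 in favor — approved.

Approved — every class gave the required vote.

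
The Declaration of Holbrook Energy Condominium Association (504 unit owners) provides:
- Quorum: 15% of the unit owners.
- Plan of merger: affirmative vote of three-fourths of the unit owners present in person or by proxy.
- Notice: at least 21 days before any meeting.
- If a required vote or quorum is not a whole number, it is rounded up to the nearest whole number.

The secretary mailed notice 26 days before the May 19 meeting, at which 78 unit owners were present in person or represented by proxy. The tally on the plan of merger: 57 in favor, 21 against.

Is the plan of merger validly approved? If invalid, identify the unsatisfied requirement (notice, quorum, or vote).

Invalid — vote requirement not satisfied.

Notice: 26 days given; 21 required. Satisfied.
Quorum: 15% of 504 = 75.60, rounded up to 76; 78 present. Satisfied.
Vote: requires three-fourths of those present (78); 3/4 of 78 = 58.50, rounded up to 59, so 59 needed; 57 in favor. Not satisfied.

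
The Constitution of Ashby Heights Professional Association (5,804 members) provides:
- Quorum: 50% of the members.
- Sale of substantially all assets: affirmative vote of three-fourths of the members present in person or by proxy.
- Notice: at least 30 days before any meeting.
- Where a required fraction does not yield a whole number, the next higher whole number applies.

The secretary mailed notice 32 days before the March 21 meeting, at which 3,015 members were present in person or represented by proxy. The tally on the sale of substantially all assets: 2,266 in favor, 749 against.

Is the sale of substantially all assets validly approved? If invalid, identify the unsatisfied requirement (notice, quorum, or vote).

Notice: 32 days given; 30 required. Satisfied.
Quorum: 50% of 5,804 = 2,902; 3,015 present. Satisfied.
Vote: requires three-fourths of those present (3,015); 3/4 of 3015 = 2261.25, rounded up to 2262, so 2,262 needed; 2,266 in favor. Satisfied.

Valid — all requirements satisfied.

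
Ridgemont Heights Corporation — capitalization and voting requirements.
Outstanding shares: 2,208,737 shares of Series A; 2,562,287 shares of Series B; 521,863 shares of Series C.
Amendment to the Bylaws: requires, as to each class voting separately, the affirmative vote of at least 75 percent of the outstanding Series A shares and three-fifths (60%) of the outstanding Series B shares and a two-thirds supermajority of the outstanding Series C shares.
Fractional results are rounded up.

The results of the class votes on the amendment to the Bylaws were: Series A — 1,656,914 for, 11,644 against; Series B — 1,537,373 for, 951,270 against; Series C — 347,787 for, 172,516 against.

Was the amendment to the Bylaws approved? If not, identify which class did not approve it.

Not approved — the Series C shares did not give the required vote.

Series A: 3/4 of 2208737 = 1656552.75, rounded up to 1656553; 1,656,553 required, 1,656,914 in favor — approved.
Series B: 3/5 of 2562287 = 1537372.20, rounded up to 1537373; 1,537,373 required, 1,537,373 in favor — approved.
Series C: 2/3 of 521863 = 347908.67, rounded up to 347909; 347,909 required, 347,787 in favor — not approved.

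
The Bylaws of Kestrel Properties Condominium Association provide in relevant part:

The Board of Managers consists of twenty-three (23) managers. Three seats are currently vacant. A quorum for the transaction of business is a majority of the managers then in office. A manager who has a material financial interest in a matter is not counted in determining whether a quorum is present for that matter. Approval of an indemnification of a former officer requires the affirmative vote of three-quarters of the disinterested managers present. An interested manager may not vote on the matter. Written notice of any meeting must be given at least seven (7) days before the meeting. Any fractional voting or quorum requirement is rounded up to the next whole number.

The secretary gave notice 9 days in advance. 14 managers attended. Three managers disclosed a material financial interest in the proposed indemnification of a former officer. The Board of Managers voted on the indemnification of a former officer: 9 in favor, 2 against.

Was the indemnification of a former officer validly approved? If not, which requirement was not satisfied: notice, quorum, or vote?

Notice: 9 days given; 7 required (9 ≥ 7). Satisfied.
Quorum: 14 present, but the 3 interested managers do not count, leaving 11. Quorum is 11. Satisfied.
Vote: the indemnification of a former officer requires three-fourths of the disinterested managers present (14 − 3 = 11). 3/4 of 11 = 8.25, rounded up to 9, so 9 affirmative votes are needed; 9 voted in favor. Satisfied.

Valid — all requirements satisfied.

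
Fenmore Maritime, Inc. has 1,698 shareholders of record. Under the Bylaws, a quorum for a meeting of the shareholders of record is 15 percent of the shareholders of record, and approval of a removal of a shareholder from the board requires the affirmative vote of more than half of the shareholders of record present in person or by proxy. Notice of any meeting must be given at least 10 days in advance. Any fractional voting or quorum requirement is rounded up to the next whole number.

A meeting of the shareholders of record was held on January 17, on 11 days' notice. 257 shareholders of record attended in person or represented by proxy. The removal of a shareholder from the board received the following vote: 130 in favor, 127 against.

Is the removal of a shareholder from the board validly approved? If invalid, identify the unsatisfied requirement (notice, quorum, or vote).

Notice: 11 days given; 10 required. Satisfied.
Quorum: 15% of 1,698 = 254.70, rounded up to 255; 257 present. Satisfied.
Vote: requires a majority of those present (257); a majority of 257 is 129, so 129 needed; 130 in favor. Satisfied.

Valid — all requirements satisfied.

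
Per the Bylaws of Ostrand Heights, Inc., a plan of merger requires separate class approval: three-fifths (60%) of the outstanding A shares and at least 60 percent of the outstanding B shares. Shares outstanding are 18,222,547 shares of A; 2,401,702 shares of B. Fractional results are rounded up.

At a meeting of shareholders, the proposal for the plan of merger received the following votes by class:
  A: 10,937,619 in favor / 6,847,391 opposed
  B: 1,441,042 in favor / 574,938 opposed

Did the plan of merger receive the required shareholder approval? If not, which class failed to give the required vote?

A: 3/5 of 18222547 = 10933528.20, rounded up to 10933529; 10,933,529 required, 10,937,619 in favor — approved.
B: 3/5 of 2401702 = 1441021.20, rounded up to 1441022; 1,441,022 required, 1,441,042 in favor — approved.

Approved — every class gave the required vote.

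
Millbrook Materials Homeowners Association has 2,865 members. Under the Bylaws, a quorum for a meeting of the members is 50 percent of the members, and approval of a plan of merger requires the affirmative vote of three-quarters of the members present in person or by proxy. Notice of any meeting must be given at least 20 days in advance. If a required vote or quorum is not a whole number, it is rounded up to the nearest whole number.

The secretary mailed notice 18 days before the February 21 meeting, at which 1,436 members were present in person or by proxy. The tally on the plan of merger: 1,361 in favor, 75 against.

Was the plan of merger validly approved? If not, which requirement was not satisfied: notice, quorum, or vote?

Invalid — notice requirement not satisfied.

Notice: 18 days given; 20 required. Not satisfied.
Quorum: 50% of 2,865 = 1,432.50, rounded up to 1,433; 1,436 present. Satisfied.
Vote: requires three-fourths of those present (1,436); 3/4 of 1436 = 1077, so 1,077 needed; 1,361 in favor. Satisfied.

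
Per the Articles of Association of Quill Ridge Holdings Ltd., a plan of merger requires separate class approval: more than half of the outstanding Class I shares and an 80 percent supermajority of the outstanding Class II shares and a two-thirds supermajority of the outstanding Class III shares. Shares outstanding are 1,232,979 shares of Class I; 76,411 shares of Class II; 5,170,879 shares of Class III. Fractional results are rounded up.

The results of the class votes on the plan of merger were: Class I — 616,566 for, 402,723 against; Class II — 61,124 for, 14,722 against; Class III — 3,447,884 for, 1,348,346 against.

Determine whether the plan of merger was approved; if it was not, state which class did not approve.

Class I: a majority of 1232979 is 616490; 616,490 required, 616,566 in favor — approved.
Class II: 4/5 of 76411 = 61128.80, rounded up to 61129; 61,129 required, 61,124 in favor — not approved.
Class III: 2/3 of 5170879 = 3447252.67, rounded up to 3447253; 3,447,253 required, 3,447,884 in favor — approved.

Not approved — the Class II shares did not give the required vote.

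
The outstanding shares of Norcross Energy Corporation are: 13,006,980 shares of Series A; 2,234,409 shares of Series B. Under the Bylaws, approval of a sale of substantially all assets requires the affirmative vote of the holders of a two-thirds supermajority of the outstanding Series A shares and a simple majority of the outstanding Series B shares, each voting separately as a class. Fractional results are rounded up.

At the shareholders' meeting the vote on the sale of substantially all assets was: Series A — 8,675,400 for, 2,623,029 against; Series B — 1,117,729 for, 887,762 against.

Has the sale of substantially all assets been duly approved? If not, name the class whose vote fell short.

Series A: 2/3 of 13006980 = 8671320; 8,671,320 required, 8,675,400 in favor — approved.
Series B: a majority of 2234409 is 1117205; 1,117,205 required, 1,117,729 in favor — approved.

Approved — every class gave the required vote.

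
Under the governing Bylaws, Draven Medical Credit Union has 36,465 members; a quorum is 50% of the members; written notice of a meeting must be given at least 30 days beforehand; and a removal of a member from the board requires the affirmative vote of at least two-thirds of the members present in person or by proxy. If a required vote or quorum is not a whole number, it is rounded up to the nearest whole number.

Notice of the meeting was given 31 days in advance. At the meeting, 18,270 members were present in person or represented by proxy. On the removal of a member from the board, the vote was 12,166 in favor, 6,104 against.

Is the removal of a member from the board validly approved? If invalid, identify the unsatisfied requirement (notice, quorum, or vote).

Notice: 31 days given; 30 required. Satisfied.
Quorum: 50% of 36,465 = 18,232.50, rounded up to 18,233; 18,270 present. Satisfied.
Vote: requires two-thirds of those present (18,270); 2/3 of 18270 = 12180, so 12,180 needed; 12,166 in favor. Not satisfied.

Invalid — vote requirement not satisfied.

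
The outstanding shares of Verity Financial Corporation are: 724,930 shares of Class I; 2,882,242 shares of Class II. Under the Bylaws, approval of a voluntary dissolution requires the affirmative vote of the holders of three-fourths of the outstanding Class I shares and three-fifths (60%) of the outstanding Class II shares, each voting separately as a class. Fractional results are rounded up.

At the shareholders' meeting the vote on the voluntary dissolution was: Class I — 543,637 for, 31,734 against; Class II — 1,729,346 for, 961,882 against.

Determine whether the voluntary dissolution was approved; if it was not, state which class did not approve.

Class I: 3/4 of 724930 = 543697.50, rounded up to 543698; 543,698 required, 543,637 in favor — not approved.
Class II: 3/5 of 2882242 = 1729345.20, rounded up to 1729346; 1,729,346 required, 1,729,346 in favor — approved.

Not approved — the Class I shares did not give the required vote.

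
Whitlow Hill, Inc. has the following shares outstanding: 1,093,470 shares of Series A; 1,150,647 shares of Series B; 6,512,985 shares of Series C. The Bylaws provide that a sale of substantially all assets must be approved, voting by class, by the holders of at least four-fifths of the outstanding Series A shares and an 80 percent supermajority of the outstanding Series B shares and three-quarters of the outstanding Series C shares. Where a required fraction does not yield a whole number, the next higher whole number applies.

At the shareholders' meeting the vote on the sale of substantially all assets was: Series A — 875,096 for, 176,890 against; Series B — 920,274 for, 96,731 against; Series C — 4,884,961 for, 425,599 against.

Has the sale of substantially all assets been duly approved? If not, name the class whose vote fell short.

Series A: 4/5 of 1093470 = 874776; 874,776 required, 875,096 in favor — approved.
Series B: 4/5 of 1150647 = 920517.60, rounded up to 920518; 920,518 required, 920,274 in favor — not approved.
Series C: 3/4 of 6512985 = 4884738.75, rounded up to 4884739; 4,884,739 required, 4,884,961 in favor — approved.

Not approved — the Series B shares did not give the required vote.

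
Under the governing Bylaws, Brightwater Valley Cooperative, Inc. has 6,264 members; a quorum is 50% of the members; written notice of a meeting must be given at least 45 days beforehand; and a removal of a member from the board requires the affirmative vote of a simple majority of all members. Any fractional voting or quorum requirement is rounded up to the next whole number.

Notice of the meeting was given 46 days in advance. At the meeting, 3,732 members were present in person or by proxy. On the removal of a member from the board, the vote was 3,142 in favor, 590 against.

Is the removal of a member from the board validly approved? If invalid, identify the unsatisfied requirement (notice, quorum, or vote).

Notice: 46 days given; 45 required. Satisfied.
Quorum: 50% of 6,264 = 3,132; 3,732 present. Satisfied.
Vote: requires a majority of all members (6,264); a majority of 6264 is 3133, so 3,133 needed; 3,142 in favor. Satisfied.

Valid — all requirements satisfied.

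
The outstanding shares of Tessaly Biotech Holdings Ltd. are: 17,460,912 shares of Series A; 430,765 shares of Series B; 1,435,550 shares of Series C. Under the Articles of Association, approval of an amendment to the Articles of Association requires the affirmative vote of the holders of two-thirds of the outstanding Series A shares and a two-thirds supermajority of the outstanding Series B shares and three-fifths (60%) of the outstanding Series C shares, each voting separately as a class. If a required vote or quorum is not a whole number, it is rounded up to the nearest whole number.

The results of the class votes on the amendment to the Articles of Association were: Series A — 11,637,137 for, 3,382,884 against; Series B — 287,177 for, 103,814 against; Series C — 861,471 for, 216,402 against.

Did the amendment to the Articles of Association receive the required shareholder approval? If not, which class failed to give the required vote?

Series A: 2/3 of 17460912 = 11640608; 11,640,608 required, 11,637,137 in favor — not approved.
Series B: 2/3 of 430765 = 287176.67, rounded up to 287177; 287,177 required, 287,177 in favor — approved.
Series C: 3/5 of 1435550 = 861330; 861,330 required, 861,471 in favor — approved.

Not approved — the Series A shares did not give the required vote.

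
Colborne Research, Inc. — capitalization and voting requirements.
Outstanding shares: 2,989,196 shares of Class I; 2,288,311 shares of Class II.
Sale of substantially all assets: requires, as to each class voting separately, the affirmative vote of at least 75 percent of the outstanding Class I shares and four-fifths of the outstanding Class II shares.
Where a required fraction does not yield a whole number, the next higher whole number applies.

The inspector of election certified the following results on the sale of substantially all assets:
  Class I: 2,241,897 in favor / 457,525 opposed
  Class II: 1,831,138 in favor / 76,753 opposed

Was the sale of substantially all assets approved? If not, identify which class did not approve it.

Class I: 3/4 of 2989196 = 2241897; 2,241,897 required, 2,241,897 in favor — approved.
Class II: 4/5 of 2288311 = 1830648.80, rounded up to 1830649; 1,830,649 required, 1,831,138 in favor — approved.

Approved — every class gave the required vote.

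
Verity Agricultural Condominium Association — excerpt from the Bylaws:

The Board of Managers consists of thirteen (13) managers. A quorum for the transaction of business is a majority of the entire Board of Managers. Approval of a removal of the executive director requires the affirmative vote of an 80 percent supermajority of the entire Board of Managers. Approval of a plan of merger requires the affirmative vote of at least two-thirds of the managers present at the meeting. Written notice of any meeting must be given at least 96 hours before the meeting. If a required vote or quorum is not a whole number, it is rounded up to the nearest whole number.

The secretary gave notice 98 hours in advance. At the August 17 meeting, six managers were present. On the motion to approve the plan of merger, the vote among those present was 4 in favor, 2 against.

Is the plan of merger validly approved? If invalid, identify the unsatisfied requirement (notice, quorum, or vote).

Invalid — quorum requirement not satisfied.

Notice: 98 hours given; 96 required (98 ≥ 96). Satisfied.
Quorum: 6 present; quorum is 7. Not satisfied.
Vote: the plan of merger requires two-thirds of the managers present (6). 2/3 of 6 = 4, so 4 affirmative votes are needed; 4 voted in favor. Satisfied. (Moot — without a quorum no business can be validly transacted.)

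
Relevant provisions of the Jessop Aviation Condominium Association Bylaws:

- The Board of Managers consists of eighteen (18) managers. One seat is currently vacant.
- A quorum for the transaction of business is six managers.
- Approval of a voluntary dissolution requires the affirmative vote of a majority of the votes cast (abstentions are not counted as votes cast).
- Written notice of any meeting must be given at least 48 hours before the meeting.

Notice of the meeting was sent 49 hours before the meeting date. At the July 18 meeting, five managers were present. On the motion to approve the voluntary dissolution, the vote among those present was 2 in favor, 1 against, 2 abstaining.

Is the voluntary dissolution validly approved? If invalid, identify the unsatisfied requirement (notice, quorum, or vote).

Invalid — quorum requirement not satisfied.

Notice: 49 hours given; 48 required (49 ≥ 48). Satisfied.
Quorum: 5 present; quorum is 6. Not satisfied.
Vote: the voluntary dissolution requires a majority of the votes cast (5 present − 2 abstaining = 3). A majority of 3 is 2, so 2 affirmative votes are needed; 2 voted in favor. Satisfied. (Moot — without a quorum no business can be validly transacted.)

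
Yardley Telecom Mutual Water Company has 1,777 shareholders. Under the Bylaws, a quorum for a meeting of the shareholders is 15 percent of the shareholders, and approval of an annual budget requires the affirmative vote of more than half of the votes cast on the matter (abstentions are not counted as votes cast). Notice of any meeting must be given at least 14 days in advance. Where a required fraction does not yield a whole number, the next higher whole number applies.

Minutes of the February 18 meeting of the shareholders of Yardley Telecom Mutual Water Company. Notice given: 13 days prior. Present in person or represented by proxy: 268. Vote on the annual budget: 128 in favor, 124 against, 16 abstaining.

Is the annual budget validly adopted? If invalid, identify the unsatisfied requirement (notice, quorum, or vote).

Invalid — notice requirement not satisfied.

Notice: 13 days given; 14 required. Not satisfied.
Quorum: 15% of 1,777 = 266.55, rounded up to 267; 268 present. Satisfied.
Vote: requires a majority of the votes cast (268 − 16 abstaining = 252); a majority of 252 is 127, so 127 needed; 128 in favor. Satisfied.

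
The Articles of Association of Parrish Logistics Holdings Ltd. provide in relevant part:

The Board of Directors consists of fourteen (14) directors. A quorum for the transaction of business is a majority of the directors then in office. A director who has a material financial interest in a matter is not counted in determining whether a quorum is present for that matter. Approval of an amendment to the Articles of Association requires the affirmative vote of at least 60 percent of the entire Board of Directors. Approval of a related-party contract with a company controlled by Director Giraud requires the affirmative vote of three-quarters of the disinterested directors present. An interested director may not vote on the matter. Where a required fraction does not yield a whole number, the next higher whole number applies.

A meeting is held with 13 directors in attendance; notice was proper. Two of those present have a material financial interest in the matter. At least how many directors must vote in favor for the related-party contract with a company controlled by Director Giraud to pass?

9

The related-party contract with a company controlled by Director Giraud requires three-fourths of the disinterested directors present (13 − 2 = 11).
3/4 of 11 = 8.25, rounded up to 9.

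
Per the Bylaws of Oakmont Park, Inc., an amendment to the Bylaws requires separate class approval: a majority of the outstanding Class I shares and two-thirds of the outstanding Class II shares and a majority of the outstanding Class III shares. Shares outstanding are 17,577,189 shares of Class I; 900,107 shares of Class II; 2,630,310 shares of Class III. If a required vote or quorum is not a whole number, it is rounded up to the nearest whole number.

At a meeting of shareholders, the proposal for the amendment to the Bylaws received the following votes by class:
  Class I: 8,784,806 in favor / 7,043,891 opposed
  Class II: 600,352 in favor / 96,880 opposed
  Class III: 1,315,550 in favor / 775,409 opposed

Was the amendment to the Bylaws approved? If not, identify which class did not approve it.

Not approved — the Class I shares did not give the required vote.

Class I: a majority of 17577189 is 8788595; 8,788,595 required, 8,784,806 in favor — not approved.
Class II: 2/3 of 900107 = 600071.33, rounded up to 600072; 600,072 required, 600,352 in favor — approved.
Class III: a majority of 2630310 is 1315156; 1,315,156 required, 1,315,550 in favor — approved.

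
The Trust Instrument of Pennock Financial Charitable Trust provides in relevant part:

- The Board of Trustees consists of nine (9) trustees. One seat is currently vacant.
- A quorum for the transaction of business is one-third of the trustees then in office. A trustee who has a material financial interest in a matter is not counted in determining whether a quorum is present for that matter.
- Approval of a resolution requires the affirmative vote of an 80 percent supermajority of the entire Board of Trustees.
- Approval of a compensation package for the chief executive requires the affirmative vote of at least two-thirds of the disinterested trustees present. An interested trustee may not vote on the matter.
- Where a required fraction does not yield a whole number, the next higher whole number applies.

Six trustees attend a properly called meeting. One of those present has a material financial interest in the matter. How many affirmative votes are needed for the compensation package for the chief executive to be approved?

The compensation package for the chief executive requires two-thirds of the disinterested trustees present (6 − 1 = 5).
2/3 of 5 = 3.33, rounded up to 4.

4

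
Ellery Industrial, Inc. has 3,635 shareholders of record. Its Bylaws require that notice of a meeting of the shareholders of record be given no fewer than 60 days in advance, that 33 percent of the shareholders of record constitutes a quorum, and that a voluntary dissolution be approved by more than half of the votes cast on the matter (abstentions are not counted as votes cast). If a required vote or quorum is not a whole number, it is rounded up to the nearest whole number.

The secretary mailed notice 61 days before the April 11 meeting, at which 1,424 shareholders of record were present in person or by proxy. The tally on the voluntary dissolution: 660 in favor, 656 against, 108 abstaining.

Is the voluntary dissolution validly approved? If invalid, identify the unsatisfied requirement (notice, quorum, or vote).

Notice: 61 days given; 60 required. Satisfied.
Quorum: 33% of 3,635 = 1,199.55, rounded up to 1,200; 1,424 present. Satisfied.
Vote: requires a majority of the votes cast (1,424 − 108 abstaining = 1,316); a majority of 1316 is 659, so 659 needed; 660 in favor. Satisfied.

Valid — all requirements satisfied.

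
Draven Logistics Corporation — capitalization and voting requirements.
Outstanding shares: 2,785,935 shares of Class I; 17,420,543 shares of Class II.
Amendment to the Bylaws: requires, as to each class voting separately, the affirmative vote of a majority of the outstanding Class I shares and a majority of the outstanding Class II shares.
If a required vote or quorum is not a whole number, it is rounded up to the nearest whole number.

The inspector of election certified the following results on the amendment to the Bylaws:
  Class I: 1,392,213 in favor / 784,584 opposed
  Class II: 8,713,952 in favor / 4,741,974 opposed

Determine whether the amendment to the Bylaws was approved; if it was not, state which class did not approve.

Not approved — the Class I shares did not give the required vote.

Class I: a majority of 2785935 is 1392968; 1,392,968 required, 1,392,213 in favor — not approved.
Class II: a majority of 17420543 is 8710272; 8,710,272 required, 8,713,952 in favor — approved.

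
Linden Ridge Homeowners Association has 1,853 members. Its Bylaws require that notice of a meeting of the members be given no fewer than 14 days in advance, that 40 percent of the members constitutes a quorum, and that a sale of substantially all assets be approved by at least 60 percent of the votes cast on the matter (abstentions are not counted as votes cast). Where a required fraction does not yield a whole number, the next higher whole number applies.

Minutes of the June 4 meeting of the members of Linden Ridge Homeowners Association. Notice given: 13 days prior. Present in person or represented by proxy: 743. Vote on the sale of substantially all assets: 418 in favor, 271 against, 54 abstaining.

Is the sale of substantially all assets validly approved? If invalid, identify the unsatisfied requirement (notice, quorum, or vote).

Invalid — notice requirement not satisfied.

Notice: 13 days given; 14 required. Not satisfied.
Quorum: 40% of 1,853 = 741.20, rounded up to 742; 743 present. Satisfied.
Vote: requires three-fifths of the votes cast (743 − 54 abstaining = 689); 3/5 of 689 = 413.40, rounded up to 414, so 414 needed; 418 in favor. Satisfied.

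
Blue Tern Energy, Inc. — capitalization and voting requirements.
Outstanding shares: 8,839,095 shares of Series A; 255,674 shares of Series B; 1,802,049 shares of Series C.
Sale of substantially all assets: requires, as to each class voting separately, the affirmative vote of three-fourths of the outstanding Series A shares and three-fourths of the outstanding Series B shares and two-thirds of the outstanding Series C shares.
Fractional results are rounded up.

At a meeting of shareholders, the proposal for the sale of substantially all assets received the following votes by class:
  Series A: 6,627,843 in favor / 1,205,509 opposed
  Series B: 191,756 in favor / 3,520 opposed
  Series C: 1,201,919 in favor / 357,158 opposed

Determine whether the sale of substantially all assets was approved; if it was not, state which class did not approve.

Series A: 3/4 of 8839095 = 6629321.25, rounded up to 6629322; 6,629,322 required, 6,627,843 in favor — not approved.
Series B: 3/4 of 255674 = 191755.50, rounded up to 191756; 191,756 required, 191,756 in favor — approved.
Series C: 2/3 of 1802049 = 1201366; 1,201,366 required, 1,201,919 in favor — approved.

Not approved — the Series A shares did not give the required vote.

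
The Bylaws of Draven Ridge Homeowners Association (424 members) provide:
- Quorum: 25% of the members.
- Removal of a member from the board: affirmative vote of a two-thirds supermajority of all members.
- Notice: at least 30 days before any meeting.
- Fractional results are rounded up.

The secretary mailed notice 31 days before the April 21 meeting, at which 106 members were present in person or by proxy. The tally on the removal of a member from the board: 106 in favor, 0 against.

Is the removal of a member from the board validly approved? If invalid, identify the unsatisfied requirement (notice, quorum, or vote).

Notice: 31 days given; 30 required. Satisfied.
Quorum: 25% of 424 = 106; 106 present. Satisfied.
Vote: requires two-thirds of all members (424); 2/3 of 424 = 282.67, rounded up to 283, so 283 needed; 106 in favor. Not satisfied.

Invalid — vote requirement not satisfied.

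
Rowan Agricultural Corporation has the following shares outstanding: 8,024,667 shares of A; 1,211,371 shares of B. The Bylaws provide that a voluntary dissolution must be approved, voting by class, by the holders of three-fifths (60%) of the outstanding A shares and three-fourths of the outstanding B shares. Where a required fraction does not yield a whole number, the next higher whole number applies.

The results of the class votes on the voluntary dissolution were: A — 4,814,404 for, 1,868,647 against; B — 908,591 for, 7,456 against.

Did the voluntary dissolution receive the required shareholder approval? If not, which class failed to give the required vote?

Not approved — the A shares did not give the required vote.

A: 3/5 of 8024667 = 4814800.20, rounded up to 4814801; 4,814,801 required, 4,814,404 in favor — not approved.
B: 3/4 of 1211371 = 908528.25, rounded up to 908529; 908,529 required, 908,591 in favor — approved.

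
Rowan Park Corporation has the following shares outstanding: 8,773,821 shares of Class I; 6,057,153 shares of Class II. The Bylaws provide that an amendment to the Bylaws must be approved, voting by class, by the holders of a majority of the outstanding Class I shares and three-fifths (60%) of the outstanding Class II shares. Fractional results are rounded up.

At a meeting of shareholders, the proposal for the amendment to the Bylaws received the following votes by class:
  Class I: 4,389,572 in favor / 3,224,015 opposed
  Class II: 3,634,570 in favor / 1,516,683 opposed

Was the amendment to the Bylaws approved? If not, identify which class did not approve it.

Class I: a majority of 8773821 is 4386911; 4,386,911 required, 4,389,572 in favor — approved.
Class II: 3/5 of 6057153 = 3634291.80, rounded up to 3634292; 3,634,292 required, 3,634,570 in favor — approved.

Approved — every class gave the required vote.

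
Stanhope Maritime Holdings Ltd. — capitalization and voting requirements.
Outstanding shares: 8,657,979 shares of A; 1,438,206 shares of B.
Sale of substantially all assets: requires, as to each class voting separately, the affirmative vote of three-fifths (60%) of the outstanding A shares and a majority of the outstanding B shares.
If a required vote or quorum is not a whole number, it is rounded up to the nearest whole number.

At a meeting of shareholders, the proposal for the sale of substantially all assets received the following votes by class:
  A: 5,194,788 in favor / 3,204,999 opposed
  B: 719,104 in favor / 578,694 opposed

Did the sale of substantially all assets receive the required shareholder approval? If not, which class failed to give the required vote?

Approved — every class gave the required vote.

A: 3/5 of 8657979 = 5194787.40, rounded up to 5194788; 5,194,788 required, 5,194,788 in favor — approved.
B: a majority of 1438206 is 719104; 719,104 required, 719,104 in favor — approved.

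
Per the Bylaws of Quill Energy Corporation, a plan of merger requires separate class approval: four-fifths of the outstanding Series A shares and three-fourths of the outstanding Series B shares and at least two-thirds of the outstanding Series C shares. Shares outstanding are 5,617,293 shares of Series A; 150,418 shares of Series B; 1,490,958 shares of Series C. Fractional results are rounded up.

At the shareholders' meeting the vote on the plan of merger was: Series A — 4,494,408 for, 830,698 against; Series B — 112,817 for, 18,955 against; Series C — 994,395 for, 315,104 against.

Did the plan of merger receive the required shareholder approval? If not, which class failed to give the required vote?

Approved — every class gave the required vote.

Series A: 4/5 of 5617293 = 4493834.40, rounded up to 4493835; 4,493,835 required, 4,494,408 in favor — approved.
Series B: 3/4 of 150418 = 112813.50, rounded up to 112814; 112,814 required, 112,817 in favor — approved.
Series C: 2/3 of 1490958 = 993972; 993,972 required, 994,395 in favor — approved.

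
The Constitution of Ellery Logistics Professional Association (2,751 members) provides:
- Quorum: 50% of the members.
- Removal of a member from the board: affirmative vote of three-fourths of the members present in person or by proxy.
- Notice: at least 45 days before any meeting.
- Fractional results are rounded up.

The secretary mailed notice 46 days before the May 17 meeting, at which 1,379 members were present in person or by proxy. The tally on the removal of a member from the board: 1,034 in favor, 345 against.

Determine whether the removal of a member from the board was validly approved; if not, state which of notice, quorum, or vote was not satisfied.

Invalid — vote requirement not satisfied.

Notice: 46 days given; 45 required. Satisfied.
Quorum: 50% of 2,751 = 1,375.50, rounded up to 1,376; 1,379 present. Satisfied.
Vote: requires three-fourths of those present (1,379); 3/4 of 1379 = 1034.25, rounded up to 1035, so 1,035 needed; 1,034 in favor. Not satisfied.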